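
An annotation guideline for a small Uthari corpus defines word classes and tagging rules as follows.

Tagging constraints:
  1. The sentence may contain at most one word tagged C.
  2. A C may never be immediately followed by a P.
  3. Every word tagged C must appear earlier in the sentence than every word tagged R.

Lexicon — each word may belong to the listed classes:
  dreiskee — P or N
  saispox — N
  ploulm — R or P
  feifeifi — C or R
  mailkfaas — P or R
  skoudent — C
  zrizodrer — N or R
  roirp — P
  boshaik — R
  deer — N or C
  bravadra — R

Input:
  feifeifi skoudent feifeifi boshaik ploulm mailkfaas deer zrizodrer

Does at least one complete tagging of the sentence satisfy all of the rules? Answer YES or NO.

Candidates per position — 1:feifeifi {C,R}; 2:skoudent {C}; 3:feifeifi {C,R}; 4:boshaik {R}; 5:ploulm {R,P}; 6:mailkfaas {P,R}; 7:deer {N,C}; 8:zrizodrer {N,R}.
Every candidate sequence violates at least one rule; no consistent tagging exists.

NO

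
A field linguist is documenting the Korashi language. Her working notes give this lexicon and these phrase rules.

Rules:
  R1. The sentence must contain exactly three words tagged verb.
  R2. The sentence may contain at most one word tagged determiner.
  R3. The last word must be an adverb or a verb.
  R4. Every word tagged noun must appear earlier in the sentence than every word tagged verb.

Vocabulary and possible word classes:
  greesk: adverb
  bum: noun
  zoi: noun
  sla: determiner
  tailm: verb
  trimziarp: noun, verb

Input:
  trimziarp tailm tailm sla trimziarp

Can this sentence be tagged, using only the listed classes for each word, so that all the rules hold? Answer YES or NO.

Candidates per position — 1:trimziarp {noun,verb}; 2:tailm {verb}; 3:tailm {verb}; 4:sla {determiner}; 5:trimziarp {noun,verb}.
One satisfying assignment: noun verb verb determiner verb.
Rule-by-rule: rule 1 ✓; rule 2 ✓; rule 3 ✓; rule 4 ✓.

YES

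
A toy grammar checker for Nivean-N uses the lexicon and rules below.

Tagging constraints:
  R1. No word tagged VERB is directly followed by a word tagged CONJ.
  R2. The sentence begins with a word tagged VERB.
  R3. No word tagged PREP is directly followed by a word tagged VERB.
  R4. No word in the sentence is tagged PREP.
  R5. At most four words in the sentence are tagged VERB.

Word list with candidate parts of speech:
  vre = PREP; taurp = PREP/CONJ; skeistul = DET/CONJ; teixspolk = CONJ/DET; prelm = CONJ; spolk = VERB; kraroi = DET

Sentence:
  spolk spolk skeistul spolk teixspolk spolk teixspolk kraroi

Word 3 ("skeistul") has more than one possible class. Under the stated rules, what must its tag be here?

Candidates per position — 1:spolk {VERB}; 2:spolk {VERB}; 3:skeistul {DET,CONJ}; 4:spolk {VERB}; 5:teixspolk {CONJ,DET}; 6:spolk {VERB}; 7:teixspolk {CONJ,DET}; 8:kraroi {DET}.
At position 3, choosing CONJ makes rule 1 impossible to satisfy; hence DET.
At position 5, choosing CONJ makes rule 1 impossible to satisfy; hence DET.
At position 7, choosing CONJ makes rule 1 impossible to satisfy; hence DET.
So the tagging must be: VERB VERB DET VERB DET VERB DET DET.
Rule-by-rule: rule 1 ✓; rule 2 ✓; rule 3 ✓; rule 4 ✓; rule 5 ✓.

DET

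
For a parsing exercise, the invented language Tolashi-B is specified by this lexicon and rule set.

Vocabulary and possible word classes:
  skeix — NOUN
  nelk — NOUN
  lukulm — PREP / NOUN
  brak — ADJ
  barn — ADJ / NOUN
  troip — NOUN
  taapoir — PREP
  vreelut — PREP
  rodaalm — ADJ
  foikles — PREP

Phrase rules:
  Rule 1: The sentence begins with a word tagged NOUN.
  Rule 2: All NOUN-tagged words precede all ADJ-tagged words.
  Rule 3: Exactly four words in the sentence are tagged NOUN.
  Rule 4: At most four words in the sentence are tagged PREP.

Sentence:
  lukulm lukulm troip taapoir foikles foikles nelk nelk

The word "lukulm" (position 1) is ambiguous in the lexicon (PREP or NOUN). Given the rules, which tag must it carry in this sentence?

Candidates per position — 1:lukulm {PREP,NOUN}; 2:lukulm {PREP,NOUN}; 3:troip {NOUN}; 4:taapoir {PREP}; 5:foikles {PREP}; 6:foikles {PREP}; 7:nelk {NOUN}; 8:nelk {NOUN}.
Word 1 cannot be PREP — rule 1 would then fail for every completion. It is NOUN.
Word 2 cannot be NOUN — rule 3 would then fail for every completion. It is PREP.
So the tagging must be: NOUN PREP NOUN PREP PREP PREP NOUN NOUN.
Verifying each rule — rule 1 ✓; rule 2 ✓; rule 3 ✓; rule 4 ✓.

NOUN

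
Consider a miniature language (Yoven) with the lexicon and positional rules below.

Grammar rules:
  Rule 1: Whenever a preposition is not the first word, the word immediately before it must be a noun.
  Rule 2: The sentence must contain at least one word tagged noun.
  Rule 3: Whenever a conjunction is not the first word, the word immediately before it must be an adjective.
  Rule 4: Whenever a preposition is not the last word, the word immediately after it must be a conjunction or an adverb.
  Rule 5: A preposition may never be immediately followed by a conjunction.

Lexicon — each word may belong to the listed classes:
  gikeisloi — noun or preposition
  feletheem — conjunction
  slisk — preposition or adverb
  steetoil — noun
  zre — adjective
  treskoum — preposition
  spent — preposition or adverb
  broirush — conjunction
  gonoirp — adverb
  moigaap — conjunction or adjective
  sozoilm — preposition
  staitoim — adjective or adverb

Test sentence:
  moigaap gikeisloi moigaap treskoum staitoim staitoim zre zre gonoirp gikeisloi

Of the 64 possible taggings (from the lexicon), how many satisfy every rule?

Candidates per position — 1:moigaap {conjunction,adjective}; 2:gikeisloi {noun,preposition}; 3:moigaap {conjunction,adjective}; 4:treskoum {preposition}; 5:staitoim {adjective,adverb}; 6:staitoim {adjective,adverb}; 7:zre {adjective}; 8:zre {adjective}; 9:gonoirp {adverb}; 10:gikeisloi {noun,preposition}.
There are 64 candidate sequences in total.
Rule 1 cannot be satisfied by any choice of tags from the lexicon.
So there is no consistent tagging.
Count = 0.

0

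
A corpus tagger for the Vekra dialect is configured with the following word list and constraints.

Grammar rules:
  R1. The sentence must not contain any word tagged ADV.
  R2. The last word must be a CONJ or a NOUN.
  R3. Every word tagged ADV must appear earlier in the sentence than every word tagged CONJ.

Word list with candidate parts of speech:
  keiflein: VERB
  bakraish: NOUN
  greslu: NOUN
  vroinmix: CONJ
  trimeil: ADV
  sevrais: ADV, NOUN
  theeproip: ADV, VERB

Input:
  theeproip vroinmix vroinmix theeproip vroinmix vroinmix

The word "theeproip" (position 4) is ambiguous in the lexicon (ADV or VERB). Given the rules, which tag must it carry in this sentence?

VERB

Candidates per position — 1:theeproip {ADV,VERB}; 2:vroinmix {CONJ}; 3:vroinmix {CONJ}; 4:theeproip {ADV,VERB}; 5:vroinmix {CONJ}; 6:vroinmix {CONJ}.
If word 1 were ADV, no tagging could satisfy rule 1; so word 1 is VERB.
If word 4 were ADV, no tagging could satisfy rule 1; so word 4 is VERB.
That leaves exactly one tagging: VERB CONJ CONJ VERB CONJ CONJ.
Rule-by-rule: rule 1 holds; rule 2 holds; rule 3 holds.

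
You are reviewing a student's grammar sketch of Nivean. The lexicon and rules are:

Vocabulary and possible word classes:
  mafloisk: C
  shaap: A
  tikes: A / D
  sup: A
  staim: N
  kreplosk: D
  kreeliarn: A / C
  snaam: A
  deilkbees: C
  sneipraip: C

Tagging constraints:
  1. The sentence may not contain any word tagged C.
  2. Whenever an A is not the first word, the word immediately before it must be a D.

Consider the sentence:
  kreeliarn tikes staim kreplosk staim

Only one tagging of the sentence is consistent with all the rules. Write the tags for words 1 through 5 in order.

A D N D N

Candidates per position — 1:kreeliarn {A,C}; 2:tikes {A,D}; 3:staim {N}; 4:kreplosk {D}; 5:staim {N}.
At position 1, choosing C makes rule 1 impossible to satisfy; hence A.
At position 2, choosing A makes rule 2 impossible to satisfy; hence D.
The unique satisfying tagging is: A D N D N.
Verifying each rule — rule 1 ok; rule 2 ok.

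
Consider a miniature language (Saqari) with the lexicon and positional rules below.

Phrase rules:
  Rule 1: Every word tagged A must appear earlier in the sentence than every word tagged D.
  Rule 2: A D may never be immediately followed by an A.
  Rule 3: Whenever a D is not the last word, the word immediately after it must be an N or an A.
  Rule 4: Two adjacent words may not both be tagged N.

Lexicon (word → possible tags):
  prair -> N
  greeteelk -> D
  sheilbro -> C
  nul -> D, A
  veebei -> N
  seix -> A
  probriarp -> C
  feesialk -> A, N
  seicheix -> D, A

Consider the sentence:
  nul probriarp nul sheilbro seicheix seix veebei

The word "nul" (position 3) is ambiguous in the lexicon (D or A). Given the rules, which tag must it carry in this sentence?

Candidates per position — 1:nul {D,A}; 2:probriarp {C}; 3:nul {D,A}; 4:sheilbro {C}; 5:seicheix {D,A}; 6:seix {A}; 7:veebei {N}.
Position 1: D is ruled out by rule 1; that leaves A.
Position 3: D is ruled out by rule 1; that leaves A.
Position 5: D is ruled out by rule 1; that leaves A.
That leaves exactly one tagging: A C A C A A N.
Check: rule 1 satisfied; rule 2 satisfied; rule 3 satisfied; rule 4 satisfied.

A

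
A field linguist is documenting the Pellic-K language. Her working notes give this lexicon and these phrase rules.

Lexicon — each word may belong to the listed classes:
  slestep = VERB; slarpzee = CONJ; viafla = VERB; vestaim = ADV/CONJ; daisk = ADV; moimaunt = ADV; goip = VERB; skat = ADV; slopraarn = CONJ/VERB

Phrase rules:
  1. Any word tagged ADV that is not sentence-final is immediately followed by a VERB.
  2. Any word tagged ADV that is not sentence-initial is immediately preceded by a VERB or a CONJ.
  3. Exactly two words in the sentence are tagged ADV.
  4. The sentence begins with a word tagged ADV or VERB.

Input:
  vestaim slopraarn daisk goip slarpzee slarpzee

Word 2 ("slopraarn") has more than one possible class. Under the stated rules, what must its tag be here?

VERB

Candidates per position — 1:vestaim {ADV,CONJ}; 2:slopraarn {CONJ,VERB}; 3:daisk {ADV}; 4:goip {VERB}; 5:slarpzee {CONJ}; 6:slarpzee {CONJ}.
Word 1 cannot be CONJ — rule 3 would then fail for every completion. It is ADV.
Word 2 cannot be CONJ — rule 1 would then fail for every completion. It is VERB.
The unique satisfying tagging is: ADV VERB ADV VERB CONJ CONJ.
Checking: rule 1 holds; rule 2 holds; rule 3 holds; rule 4 holds.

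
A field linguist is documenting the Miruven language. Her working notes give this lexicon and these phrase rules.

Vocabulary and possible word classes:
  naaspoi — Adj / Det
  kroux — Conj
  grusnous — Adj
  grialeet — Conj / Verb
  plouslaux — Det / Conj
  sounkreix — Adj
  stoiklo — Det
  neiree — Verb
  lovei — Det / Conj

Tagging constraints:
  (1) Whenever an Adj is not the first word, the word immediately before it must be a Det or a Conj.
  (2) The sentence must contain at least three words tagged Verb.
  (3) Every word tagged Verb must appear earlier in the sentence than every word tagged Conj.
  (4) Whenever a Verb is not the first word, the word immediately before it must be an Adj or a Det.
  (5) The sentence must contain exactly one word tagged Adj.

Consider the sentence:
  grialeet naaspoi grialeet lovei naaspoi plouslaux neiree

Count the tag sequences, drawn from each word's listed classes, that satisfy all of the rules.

Candidates per position — 1:grialeet {Conj,Verb}; 2:naaspoi {Adj,Det}; 3:grialeet {Conj,Verb}; 4:lovei {Det,Conj}; 5:naaspoi {Adj,Det}; 6:plouslaux {Det,Conj}; 7:neiree {Verb}.
There are 64 candidate sequences in total.
The sequences that satisfy every rule: Verb Det Verb Det Adj Det Verb.
Count = 1.

1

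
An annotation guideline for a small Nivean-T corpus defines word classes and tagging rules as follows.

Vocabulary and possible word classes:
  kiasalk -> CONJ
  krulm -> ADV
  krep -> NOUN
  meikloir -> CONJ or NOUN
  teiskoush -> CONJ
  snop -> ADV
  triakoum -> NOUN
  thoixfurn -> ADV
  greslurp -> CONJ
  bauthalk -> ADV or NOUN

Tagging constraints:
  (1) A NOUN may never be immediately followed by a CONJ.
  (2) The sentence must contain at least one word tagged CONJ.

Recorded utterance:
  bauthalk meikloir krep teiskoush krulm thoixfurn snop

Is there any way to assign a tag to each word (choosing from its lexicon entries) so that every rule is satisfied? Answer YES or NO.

Candidates per position — 1:bauthalk {ADV,NOUN}; 2:meikloir {CONJ,NOUN}; 3:krep {NOUN}; 4:teiskoush {CONJ}; 5:krulm {ADV}; 6:thoixfurn {ADV}; 7:snop {ADV}.
Rule 1 cannot be satisfied by any choice of tags from the lexicon.
So there is no consistent tagging.

NO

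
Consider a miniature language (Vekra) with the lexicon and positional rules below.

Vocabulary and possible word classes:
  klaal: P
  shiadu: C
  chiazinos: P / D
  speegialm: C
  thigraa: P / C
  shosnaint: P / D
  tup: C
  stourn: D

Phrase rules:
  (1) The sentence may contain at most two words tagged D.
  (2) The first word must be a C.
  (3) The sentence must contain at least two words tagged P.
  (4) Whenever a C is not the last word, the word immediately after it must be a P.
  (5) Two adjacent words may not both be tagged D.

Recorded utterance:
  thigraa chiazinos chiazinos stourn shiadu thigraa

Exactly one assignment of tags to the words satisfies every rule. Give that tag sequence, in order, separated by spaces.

C P P D C P

Candidates per position — 1:thigraa {P,C}; 2:chiazinos {P,D}; 3:chiazinos {P,D}; 4:stourn {D}; 5:shiadu {C}; 6:thigraa {P,C}.
Position 1: tagging it P would leave rule 2 unsatisfiable, so it must be C.
Position 2: tagging it D would leave rule 4 unsatisfiable, so it must be P.
Position 3: tagging it D would leave rule 5 unsatisfiable, so it must be P.
Position 6: tagging it C would leave rule 4 unsatisfiable, so it must be P.
The only consistent sequence is: C P P D C P.
Checking: rule 1 satisfied; rule 2 satisfied; rule 3 satisfied; rule 4 satisfied; rule 5 satisfied.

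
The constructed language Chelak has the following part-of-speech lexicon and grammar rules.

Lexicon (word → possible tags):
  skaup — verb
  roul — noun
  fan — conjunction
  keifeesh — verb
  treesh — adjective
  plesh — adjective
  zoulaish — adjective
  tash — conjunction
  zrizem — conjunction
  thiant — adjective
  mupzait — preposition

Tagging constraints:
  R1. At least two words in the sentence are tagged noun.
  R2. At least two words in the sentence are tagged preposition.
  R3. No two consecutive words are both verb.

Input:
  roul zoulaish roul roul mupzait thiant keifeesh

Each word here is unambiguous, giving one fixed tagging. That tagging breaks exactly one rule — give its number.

2

Fixed tagging: noun adjective noun noun preposition adjective verb.
Rule check: R1 holds, R2 violated, R3 holds.
Only rule 2 fails.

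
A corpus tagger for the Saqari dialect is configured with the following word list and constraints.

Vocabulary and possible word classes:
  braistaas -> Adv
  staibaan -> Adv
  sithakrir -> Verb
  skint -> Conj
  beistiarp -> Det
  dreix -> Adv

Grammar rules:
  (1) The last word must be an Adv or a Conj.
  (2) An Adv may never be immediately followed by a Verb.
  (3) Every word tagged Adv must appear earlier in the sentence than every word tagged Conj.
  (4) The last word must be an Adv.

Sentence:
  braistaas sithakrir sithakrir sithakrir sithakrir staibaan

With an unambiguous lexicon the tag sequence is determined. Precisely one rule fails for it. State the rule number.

Fixed tagging: Adv Verb Verb Verb Verb Adv.
Rule check: R1 ok, R2 fails, R3 ok, R4 ok.
Only rule 2 fails.

2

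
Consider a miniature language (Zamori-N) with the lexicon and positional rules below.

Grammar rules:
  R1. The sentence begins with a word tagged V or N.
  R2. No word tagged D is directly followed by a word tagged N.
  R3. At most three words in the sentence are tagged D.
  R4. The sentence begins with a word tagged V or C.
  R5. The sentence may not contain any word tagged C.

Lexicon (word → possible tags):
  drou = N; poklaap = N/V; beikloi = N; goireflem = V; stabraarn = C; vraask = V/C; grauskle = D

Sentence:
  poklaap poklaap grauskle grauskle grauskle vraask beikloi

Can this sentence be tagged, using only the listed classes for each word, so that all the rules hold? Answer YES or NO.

YES

Candidates per position — 1:poklaap {N,V}; 2:poklaap {N,V}; 3:grauskle {D}; 4:grauskle {D}; 5:grauskle {D}; 6:vraask {V,C}; 7:beikloi {N}.
One satisfying assignment: V V D D D V N.
Check: rule 1 satisfied; rule 2 satisfied; rule 3 satisfied; rule 4 satisfied; rule 5 satisfied.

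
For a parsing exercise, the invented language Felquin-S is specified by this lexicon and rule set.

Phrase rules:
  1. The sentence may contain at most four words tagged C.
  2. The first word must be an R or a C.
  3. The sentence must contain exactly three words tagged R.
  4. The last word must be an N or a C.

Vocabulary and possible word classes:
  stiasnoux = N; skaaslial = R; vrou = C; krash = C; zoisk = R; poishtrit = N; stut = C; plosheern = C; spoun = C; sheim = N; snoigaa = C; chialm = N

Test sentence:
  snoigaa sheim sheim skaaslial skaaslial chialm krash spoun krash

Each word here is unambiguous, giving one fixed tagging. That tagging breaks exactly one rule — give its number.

Fixed tagging: C N N R R N C C C.
Rule check: R1 holds, R2 holds, R3 violated, R4 holds.
Only rule 3 fails.

3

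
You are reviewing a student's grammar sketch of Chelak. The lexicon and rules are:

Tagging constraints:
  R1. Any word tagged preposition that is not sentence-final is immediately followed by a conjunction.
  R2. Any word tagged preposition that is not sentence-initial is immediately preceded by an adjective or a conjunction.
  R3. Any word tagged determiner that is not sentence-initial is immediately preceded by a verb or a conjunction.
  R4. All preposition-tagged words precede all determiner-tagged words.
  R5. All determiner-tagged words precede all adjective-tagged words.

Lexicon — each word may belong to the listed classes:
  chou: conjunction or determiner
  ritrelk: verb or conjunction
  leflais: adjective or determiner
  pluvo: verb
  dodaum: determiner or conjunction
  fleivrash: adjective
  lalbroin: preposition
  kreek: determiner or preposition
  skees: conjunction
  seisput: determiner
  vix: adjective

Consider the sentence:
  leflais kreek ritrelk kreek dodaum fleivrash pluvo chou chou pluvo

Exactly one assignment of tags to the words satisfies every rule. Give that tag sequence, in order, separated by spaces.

adjective preposition conjunction preposition conjunction adjective verb conjunction conjunction verb

Candidates per position — 1:leflais {adjective,determiner}; 2:kreek {determiner,preposition}; 3:ritrelk {verb,conjunction}; 4:kreek {determiner,preposition}; 5:dodaum {determiner,conjunction}; 6:fleivrash {adjective}; 7:pluvo {verb}; 8:chou {conjunction,determiner}; 9:chou {conjunction,determiner}; 10:pluvo {verb}.
Position 2: determiner is ruled out by rule 3; that leaves preposition.
Position 3: verb is ruled out by rule 1; that leaves conjunction.
Position 5: determiner is ruled out by rule 3; that leaves conjunction.
Position 8: determiner is ruled out by rule 5; that leaves conjunction.
Position 9: determiner is ruled out by rule 5; that leaves conjunction.
Position 1: determiner is ruled out by rule 2; that leaves adjective.
Position 4: determiner is ruled out by rule 5; that leaves preposition.
The unique satisfying tagging is: adjective preposition conjunction preposition conjunction adjective verb conjunction conjunction verb.
Verifying each rule — rule 1 ✓; rule 2 ✓; rule 3 ✓; rule 4 ✓; rule 5 ✓.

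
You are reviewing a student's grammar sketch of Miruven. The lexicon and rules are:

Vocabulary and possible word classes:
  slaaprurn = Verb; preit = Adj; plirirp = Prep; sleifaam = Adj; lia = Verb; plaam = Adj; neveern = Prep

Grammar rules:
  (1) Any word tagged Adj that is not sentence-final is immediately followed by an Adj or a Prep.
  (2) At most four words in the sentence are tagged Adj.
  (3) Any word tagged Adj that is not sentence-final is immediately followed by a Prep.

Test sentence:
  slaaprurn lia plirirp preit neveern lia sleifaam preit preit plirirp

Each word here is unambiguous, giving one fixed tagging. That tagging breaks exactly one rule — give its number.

Fixed tagging: Verb Verb Prep Adj Prep Verb Adj Adj Adj Prep.
Applying the rules: R1 ✓, R2 ✓, R3 ✗.
Only rule 3 fails.

3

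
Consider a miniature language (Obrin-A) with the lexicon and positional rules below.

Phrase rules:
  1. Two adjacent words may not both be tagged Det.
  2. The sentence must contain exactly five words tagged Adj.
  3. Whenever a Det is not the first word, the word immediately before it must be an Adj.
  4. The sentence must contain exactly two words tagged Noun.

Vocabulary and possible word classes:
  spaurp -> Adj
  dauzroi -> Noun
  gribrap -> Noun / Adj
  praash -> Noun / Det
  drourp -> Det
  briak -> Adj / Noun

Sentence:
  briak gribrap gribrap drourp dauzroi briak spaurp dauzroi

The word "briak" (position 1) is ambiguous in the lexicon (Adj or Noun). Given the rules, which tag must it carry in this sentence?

Candidates per position — 1:briak {Adj,Noun}; 2:gribrap {Noun,Adj}; 3:gribrap {Noun,Adj}; 4:drourp {Det}; 5:dauzroi {Noun}; 6:briak {Adj,Noun}; 7:spaurp {Adj}; 8:dauzroi {Noun}.
At position 1, choosing Noun makes rule 2 impossible to satisfy; hence Adj.
At position 2, choosing Noun makes rule 2 impossible to satisfy; hence Adj.
At position 3, choosing Noun makes rule 2 impossible to satisfy; hence Adj.
At position 6, choosing Noun makes rule 2 impossible to satisfy; hence Adj.
The unique satisfying tagging is: Adj Adj Adj Det Noun Adj Adj Noun.
Verifying each rule — rule 1 holds; rule 2 holds; rule 3 holds; rule 4 holds.

Adj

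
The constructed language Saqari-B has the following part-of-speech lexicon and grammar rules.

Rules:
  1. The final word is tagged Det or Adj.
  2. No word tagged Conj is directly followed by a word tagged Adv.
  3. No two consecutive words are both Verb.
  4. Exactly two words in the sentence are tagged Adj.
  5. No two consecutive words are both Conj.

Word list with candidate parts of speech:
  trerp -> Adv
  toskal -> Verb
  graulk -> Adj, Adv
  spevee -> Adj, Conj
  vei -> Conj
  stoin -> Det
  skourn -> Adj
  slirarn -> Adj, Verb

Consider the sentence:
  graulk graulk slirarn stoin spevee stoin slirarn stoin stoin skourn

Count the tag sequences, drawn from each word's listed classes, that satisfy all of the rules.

Candidates per position — 1:graulk {Adj,Adv}; 2:graulk {Adj,Adv}; 3:slirarn {Adj,Verb}; 4:stoin {Det}; 5:spevee {Adj,Conj}; 6:stoin {Det}; 7:slirarn {Adj,Verb}; 8:stoin {Det}; 9:stoin {Det}; 10:skourn {Adj}.
There are 32 candidate sequences in total.
The sequences that satisfy every rule: Adj Adv Verb Det Conj Det Verb Det Det Adj; Adv Adj Verb Det Conj Det Verb Det Det Adj; Adv Adv Adj Det Conj Det Verb Det Det Adj; Adv Adv Verb Det Adj Det Verb Det Det Adj; Adv Adv Verb Det Conj Det Adj Det Det Adj.
Count = 5.

5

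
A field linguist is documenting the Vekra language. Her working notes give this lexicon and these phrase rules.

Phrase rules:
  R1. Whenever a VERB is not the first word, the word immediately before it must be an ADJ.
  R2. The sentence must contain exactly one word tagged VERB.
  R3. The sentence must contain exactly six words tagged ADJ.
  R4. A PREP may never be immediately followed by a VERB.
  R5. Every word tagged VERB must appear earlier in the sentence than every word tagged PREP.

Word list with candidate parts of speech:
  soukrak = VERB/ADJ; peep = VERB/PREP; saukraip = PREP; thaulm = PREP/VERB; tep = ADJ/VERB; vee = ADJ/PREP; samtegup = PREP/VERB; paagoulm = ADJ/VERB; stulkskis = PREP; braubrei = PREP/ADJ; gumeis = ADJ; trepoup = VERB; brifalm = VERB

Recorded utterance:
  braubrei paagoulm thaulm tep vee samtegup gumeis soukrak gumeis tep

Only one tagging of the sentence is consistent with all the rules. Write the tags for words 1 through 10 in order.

ADJ VERB PREP ADJ PREP PREP ADJ ADJ ADJ ADJ

Candidates per position — 1:braubrei {PREP,ADJ}; 2:paagoulm {ADJ,VERB}; 3:thaulm {PREP,VERB}; 4:tep {ADJ,VERB}; 5:vee {ADJ,PREP}; 6:samtegup {PREP,VERB}; 7:gumeis {ADJ}; 8:soukrak {VERB,ADJ}; 9:gumeis {ADJ}; 10:tep {ADJ,VERB}.
Position 4: tagging it VERB would leave rule 1 unsatisfiable, so it must be ADJ.
The remaining ambiguous positions (1, 2, 3, 5, 6, 8, 10) are resolved jointly — only one combination satisfies every rule.
The only consistent sequence is: ADJ VERB PREP ADJ PREP PREP ADJ ADJ ADJ ADJ.
Verifying each rule — rule 1 ok; rule 2 ok; rule 3 ok; rule 4 ok; rule 5 ok.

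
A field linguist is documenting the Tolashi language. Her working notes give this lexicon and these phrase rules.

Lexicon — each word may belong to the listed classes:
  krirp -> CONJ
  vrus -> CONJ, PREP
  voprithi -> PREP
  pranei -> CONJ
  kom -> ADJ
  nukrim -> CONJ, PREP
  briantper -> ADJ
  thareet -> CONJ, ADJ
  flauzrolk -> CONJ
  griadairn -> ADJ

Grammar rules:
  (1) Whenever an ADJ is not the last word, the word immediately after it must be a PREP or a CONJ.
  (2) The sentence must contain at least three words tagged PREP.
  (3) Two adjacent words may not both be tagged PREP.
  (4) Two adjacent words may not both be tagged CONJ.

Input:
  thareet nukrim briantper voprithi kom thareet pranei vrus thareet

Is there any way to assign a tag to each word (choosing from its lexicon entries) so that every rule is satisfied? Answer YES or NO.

Candidates per position — 1:thareet {CONJ,ADJ}; 2:nukrim {CONJ,PREP}; 3:briantper {ADJ}; 4:voprithi {PREP}; 5:kom {ADJ}; 6:thareet {CONJ,ADJ}; 7:pranei {CONJ}; 8:vrus {CONJ,PREP}; 9:thareet {CONJ,ADJ}.
Every candidate sequence violates at least one rule; no consistent tagging exists.

NO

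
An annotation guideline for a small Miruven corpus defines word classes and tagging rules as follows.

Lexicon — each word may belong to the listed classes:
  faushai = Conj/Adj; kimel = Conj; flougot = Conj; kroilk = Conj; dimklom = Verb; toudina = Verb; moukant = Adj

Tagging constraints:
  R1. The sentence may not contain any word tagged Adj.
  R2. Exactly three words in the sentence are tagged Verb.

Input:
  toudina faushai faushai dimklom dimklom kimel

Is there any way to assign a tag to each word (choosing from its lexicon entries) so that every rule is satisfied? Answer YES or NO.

Candidates per position — 1:toudina {Verb}; 2:faushai {Conj,Adj}; 3:faushai {Conj,Adj}; 4:dimklom {Verb}; 5:dimklom {Verb}; 6:kimel {Conj}.
One satisfying assignment: Verb Conj Conj Verb Verb Conj.
Rule-by-rule: rule 1 ok; rule 2 ok.

YES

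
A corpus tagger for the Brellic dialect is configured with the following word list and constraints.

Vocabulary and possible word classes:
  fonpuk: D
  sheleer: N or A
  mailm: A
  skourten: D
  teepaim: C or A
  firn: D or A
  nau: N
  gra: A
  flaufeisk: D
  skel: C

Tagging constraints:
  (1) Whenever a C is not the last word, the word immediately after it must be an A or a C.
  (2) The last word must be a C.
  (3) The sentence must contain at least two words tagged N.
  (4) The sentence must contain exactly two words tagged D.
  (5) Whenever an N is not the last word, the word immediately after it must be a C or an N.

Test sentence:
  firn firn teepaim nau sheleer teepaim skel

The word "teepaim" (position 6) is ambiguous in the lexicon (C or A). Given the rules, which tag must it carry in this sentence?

C

Candidates per position — 1:firn {D,A}; 2:firn {D,A}; 3:teepaim {C,A}; 4:nau {N}; 5:sheleer {N,A}; 6:teepaim {C,A}; 7:skel {C}.
Position 1: A is ruled out by rule 4; that leaves D.
Position 2: A is ruled out by rule 4; that leaves D.
Position 3: C is ruled out by rule 1; that leaves A.
Position 5: A is ruled out by rule 3; that leaves N.
Position 6: A is ruled out by rule 5; that leaves C.
The only consistent sequence is: D D A N N C C.
Rule-by-rule: rule 1 ✓; rule 2 ✓; rule 3 ✓; rule 4 ✓; rule 5 ✓.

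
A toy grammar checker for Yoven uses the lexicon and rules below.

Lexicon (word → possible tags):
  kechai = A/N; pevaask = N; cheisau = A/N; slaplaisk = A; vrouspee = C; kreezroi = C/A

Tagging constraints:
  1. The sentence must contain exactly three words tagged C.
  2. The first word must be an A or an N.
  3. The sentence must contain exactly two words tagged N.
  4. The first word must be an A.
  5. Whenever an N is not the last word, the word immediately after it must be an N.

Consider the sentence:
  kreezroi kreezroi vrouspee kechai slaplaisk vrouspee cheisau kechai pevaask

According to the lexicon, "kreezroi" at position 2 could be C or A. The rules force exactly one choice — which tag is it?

Candidates per position — 1:kreezroi {C,A}; 2:kreezroi {C,A}; 3:vrouspee {C}; 4:kechai {A,N}; 5:slaplaisk {A}; 6:vrouspee {C}; 7:cheisau {A,N}; 8:kechai {A,N}; 9:pevaask {N}.
Word 1 cannot be C — rule 2 would then fail for every completion. It is A.
Word 2 cannot be A — rule 1 would then fail for every completion. It is C.
Word 4 cannot be N — rule 5 would then fail for every completion. It is A.
The remaining ambiguous positions (7, 8) are resolved jointly — only one combination satisfies every rule.
That leaves exactly one tagging: A C C A A C A N N.
Rule-by-rule: rule 1 satisfied; rule 2 satisfied; rule 3 satisfied; rule 4 satisfied; rule 5 satisfied.

C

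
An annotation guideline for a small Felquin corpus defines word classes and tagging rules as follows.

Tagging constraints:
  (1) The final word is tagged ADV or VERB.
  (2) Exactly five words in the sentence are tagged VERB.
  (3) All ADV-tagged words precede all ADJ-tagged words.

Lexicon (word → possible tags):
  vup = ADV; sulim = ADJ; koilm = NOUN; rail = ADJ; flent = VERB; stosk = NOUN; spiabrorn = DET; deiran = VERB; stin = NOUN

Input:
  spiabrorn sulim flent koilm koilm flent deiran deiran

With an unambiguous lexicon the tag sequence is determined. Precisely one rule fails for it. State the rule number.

Fixed tagging: DET ADJ VERB NOUN NOUN VERB VERB VERB.
Applying the rules: R1 holds, R2 violated, R3 holds.
Only rule 2 fails.

2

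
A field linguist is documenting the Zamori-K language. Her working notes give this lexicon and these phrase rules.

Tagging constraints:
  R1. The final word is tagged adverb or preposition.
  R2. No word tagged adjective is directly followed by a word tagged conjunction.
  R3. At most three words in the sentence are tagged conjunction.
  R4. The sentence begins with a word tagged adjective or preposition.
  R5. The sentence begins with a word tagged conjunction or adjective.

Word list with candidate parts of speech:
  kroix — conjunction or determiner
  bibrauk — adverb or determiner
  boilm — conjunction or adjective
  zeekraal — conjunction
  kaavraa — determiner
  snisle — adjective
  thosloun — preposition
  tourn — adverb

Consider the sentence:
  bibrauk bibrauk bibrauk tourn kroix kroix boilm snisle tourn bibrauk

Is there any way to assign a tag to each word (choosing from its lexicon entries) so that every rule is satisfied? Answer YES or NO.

Candidates per position — 1:bibrauk {adverb,determiner}; 2:bibrauk {adverb,determiner}; 3:bibrauk {adverb,determiner}; 4:tourn {adverb}; 5:kroix {conjunction,determiner}; 6:kroix {conjunction,determiner}; 7:boilm {conjunction,adjective}; 8:snisle {adjective}; 9:tourn {adverb}; 10:bibrauk {adverb,determiner}.
Rule 4 cannot be satisfied by any choice of tags from the lexicon.
So there is no consistent tagging.

NO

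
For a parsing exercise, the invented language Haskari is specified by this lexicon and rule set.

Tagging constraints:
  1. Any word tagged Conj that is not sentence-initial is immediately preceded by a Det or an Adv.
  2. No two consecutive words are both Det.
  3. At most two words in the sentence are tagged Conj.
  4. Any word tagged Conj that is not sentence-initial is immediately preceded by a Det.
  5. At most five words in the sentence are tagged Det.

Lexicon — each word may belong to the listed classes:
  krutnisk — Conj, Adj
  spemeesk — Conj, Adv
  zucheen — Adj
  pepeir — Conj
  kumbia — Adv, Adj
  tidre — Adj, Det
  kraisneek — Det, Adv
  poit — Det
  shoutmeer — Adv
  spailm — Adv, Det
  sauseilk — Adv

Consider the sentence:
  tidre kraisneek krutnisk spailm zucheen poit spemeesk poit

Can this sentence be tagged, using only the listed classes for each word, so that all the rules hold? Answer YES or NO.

Candidates per position — 1:tidre {Adj,Det}; 2:kraisneek {Det,Adv}; 3:krutnisk {Conj,Adj}; 4:spailm {Adv,Det}; 5:zucheen {Adj}; 6:poit {Det}; 7:spemeesk {Conj,Adv}; 8:poit {Det}.
One satisfying assignment: Adj Adv Adj Adv Adj Det Conj Det.
Checking: rule 1 satisfied; rule 2 satisfied; rule 3 satisfied; rule 4 satisfied; rule 5 satisfied.

YES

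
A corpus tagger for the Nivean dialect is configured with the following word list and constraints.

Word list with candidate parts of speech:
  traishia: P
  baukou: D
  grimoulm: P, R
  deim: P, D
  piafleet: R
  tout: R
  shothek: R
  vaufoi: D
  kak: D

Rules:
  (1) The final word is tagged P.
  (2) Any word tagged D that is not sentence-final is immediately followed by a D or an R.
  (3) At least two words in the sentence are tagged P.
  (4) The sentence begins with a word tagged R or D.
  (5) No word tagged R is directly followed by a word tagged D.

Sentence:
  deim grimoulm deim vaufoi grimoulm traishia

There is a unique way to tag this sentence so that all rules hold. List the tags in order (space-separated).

Candidates per position — 1:deim {P,D}; 2:grimoulm {P,R}; 3:deim {P,D}; 4:vaufoi {D}; 5:grimoulm {P,R}; 6:traishia {P}.
If word 1 were P, no tagging could satisfy rule 4; so word 1 is D.
If word 2 were P, no tagging could satisfy rule 2; so word 2 is R.
If word 3 were D, no tagging could satisfy rule 5; so word 3 is P.
If word 5 were P, no tagging could satisfy rule 2; so word 5 is R.
That leaves exactly one tagging: D R P D R P.
Check: rule 1 satisfied; rule 2 satisfied; rule 3 satisfied; rule 4 satisfied; rule 5 satisfied.

D R P D R P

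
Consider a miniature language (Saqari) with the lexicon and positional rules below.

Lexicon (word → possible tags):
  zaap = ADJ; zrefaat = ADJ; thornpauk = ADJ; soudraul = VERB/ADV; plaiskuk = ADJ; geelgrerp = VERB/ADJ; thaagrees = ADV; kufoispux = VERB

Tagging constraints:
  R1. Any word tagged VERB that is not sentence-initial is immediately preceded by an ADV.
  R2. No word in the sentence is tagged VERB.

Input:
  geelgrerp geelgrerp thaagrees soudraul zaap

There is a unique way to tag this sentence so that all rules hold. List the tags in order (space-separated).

ADJ ADJ ADV ADV ADJ

Candidates per position — 1:geelgrerp {VERB,ADJ}; 2:geelgrerp {VERB,ADJ}; 3:thaagrees {ADV}; 4:soudraul {VERB,ADV}; 5:zaap {ADJ}.
Position 1: VERB is ruled out by rule 2; that leaves ADJ.
Position 2: VERB is ruled out by rule 1; that leaves ADJ.
Position 4: VERB is ruled out by rule 2; that leaves ADV.
That leaves exactly one tagging: ADJ ADJ ADV ADV ADJ.
Checking: rule 1 holds; rule 2 holds.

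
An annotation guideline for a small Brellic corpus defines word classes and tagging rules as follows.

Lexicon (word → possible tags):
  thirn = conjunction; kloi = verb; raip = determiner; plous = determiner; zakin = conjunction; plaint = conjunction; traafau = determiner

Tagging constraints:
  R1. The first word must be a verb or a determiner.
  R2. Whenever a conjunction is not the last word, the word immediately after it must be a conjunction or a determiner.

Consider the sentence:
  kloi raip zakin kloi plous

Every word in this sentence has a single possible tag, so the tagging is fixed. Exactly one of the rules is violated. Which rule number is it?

Fixed tagging: verb determiner conjunction verb determiner.
Rule check: R1 pass, R2 fail.
Only rule 2 fails.

2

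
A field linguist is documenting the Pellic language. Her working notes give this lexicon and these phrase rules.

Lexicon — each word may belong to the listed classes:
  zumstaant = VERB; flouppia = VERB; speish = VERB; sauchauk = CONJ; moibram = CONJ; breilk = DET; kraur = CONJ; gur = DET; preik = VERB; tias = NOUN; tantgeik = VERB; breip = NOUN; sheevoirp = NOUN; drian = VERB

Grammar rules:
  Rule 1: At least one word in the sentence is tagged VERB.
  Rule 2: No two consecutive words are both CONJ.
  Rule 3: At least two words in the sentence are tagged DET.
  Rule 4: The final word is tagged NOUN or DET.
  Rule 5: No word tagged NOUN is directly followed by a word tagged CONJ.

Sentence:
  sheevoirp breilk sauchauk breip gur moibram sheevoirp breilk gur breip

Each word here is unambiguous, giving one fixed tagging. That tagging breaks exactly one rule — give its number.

Fixed tagging: NOUN DET CONJ NOUN DET CONJ NOUN DET DET NOUN.
Applying the rules: R1 fail, R2 pass, R3 pass, R4 pass, R5 pass.
Only rule 1 fails.

1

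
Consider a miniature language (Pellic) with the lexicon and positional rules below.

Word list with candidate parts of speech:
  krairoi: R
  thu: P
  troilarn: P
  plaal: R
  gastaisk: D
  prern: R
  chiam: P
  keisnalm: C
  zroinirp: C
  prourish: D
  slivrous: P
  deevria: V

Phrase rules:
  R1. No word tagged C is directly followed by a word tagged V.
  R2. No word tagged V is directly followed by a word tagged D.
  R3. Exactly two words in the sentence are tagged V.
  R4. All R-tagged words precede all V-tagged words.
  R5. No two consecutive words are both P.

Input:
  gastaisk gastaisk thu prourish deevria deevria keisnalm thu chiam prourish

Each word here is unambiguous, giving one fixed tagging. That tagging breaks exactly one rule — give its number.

5

Fixed tagging: D D P D V V C P P D.
Checking each rule: R1 pass, R2 pass, R3 pass, R4 pass, R5 fail.
Only rule 5 fails.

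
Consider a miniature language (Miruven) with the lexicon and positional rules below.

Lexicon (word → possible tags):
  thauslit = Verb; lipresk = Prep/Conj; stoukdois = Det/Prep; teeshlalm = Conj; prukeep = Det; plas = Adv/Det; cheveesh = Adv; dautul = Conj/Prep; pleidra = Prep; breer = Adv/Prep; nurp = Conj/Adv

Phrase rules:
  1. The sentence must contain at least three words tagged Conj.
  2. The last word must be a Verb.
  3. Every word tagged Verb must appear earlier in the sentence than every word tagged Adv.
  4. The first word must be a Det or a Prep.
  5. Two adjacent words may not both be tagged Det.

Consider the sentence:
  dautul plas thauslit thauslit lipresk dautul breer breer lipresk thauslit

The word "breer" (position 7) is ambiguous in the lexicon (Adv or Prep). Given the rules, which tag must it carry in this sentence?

Prep

Candidates per position — 1:dautul {Conj,Prep}; 2:plas {Adv,Det}; 3:thauslit {Verb}; 4:thauslit {Verb}; 5:lipresk {Prep,Conj}; 6:dautul {Conj,Prep}; 7:breer {Adv,Prep}; 8:breer {Adv,Prep}; 9:lipresk {Prep,Conj}; 10:thauslit {Verb}.
Word 1 cannot be Conj — rule 4 would then fail for every completion. It is Prep.
Word 2 cannot be Adv — rule 3 would then fail for every completion. It is Det.
Word 5 cannot be Prep — rule 1 would then fail for every completion. It is Conj.
Word 6 cannot be Prep — rule 1 would then fail for every completion. It is Conj.
Word 7 cannot be Adv — rule 3 would then fail for every completion. It is Prep.
Word 8 cannot be Adv — rule 3 would then fail for every completion. It is Prep.
Word 9 cannot be Prep — rule 1 would then fail for every completion. It is Conj.
That leaves exactly one tagging: Prep Det Verb Verb Conj Conj Prep Prep Conj Verb.
Verifying each rule — rule 1 ok; rule 2 ok; rule 3 ok; rule 4 ok; rule 5 ok.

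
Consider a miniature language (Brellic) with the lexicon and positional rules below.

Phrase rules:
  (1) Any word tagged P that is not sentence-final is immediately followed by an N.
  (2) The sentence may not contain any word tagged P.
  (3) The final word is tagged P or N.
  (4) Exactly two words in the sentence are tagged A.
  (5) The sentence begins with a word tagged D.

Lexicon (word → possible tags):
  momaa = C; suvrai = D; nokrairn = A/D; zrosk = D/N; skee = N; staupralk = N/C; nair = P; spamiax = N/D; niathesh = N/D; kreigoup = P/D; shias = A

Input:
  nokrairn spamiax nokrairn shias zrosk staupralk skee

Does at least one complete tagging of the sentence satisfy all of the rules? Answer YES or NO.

YES

Candidates per position — 1:nokrairn {A,D}; 2:spamiax {N,D}; 3:nokrairn {A,D}; 4:shias {A}; 5:zrosk {D,N}; 6:staupralk {N,C}; 7:skee {N}.
One satisfying assignment: D D A A N C N.
Rule-by-rule: rule 1 satisfied; rule 2 satisfied; rule 3 satisfied; rule 4 satisfied; rule 5 satisfied.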